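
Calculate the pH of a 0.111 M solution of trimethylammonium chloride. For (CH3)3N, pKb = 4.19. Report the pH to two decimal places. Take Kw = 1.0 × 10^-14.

(CH3)3NH+ is the conjugate acid of the weak base (CH3)3N.
Kb = 10^(−4.19) = 6.46 × 10^-5
Ka = Kw/Kb = 1.0×10^-14 / 6.46 × 10^-5 = 1.55 × 10^-10
From the ICE table, Ka = x²/(0.111 − x) = 1.55 × 10^-10.
Assume x ≪ 0.111: x ≈ √(1.55 × 10^-10 × 0.111) = 4.15 × 10^-6 M
Check: 0.0037% ionized — well under 5%, approximation valid.
pH = −log(4.15 × 10^-6) = 5.38

pH = 5.38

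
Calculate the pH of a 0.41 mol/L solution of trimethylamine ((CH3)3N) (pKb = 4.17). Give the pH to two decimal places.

pH = 11.72

(CH3)3N + H2O ⇌ (CH3)3NH+ + OH-
Kb = 10^(−4.17) = 6.76 × 10^-5
Kb = [OH-]²/(0.41 − [OH-]) = 6.76 × 10^-5
Neglecting [OH-] in the denominator: [OH-] = √(6.76 × 10^-5 × 0.41) = 5.26 × 10^-3 M
Check: 1.3% ionized — well under 5%, approximation valid.
pOH = 2.28, so pH = 14.00 − pOH = 11.72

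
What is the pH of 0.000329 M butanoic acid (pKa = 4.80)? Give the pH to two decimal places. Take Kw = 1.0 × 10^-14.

CH3(CH2)2COOH ⇌ CH3(CH2)2COO- + H+
Ka = 10^(−4.80) = 1.58 × 10^-5
Let x = [H+] at equilibrium. Ka = x²/(0.000329 − x).
Here C₀/Ka ≈ 20.8, so the small-x approximation fails. Use the quadratic:
x = (−Ka + √(Ka² + 4·Ka·C₀))/2 = 6.46 × 10^-5 M
pH = −log(6.46 × 10^-5) = 4.19

pH = 4.19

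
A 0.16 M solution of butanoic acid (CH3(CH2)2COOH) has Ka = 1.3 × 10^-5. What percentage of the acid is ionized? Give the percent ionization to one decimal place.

CH3(CH2)2COOH ⇌ CH3(CH2)2COO- + H+; let x = [H+] at equilibrium.
x ≈ √(Ka·C₀) = √(1.3 × 10^-5 × 0.16) = 1.44 × 10^-3 M
Fraction ionized = 1.44 × 10^-3 / 0.16 = 0.0090 → 0.9%

0.9%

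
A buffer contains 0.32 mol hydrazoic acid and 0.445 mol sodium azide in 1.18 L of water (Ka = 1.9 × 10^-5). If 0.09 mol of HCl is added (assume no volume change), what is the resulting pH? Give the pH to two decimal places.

After neutralization: n(HN3) = 0.41 mol, n(N3-) = 0.355 mol.
pKa = −log(1.9 × 10^-5) = 4.721
pH = pKa + log(n_N3-/n_HN3) = 4.721 + log(0.355/0.41) = 4.721 + (-0.063)

pH = 4.66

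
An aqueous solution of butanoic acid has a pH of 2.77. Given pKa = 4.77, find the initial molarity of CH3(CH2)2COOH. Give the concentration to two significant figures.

[H+] = 10^(-2.77) = 1.70 × 10^-3 M = x
Ka = 10^(−4.77) = 1.70 × 10^-5
Ka = x²/(C₀ − x) ⇒ C₀ = x + x²/Ka
C₀ = 1.70 × 10^-3 + (1.70 × 10^-3)²/(1.70 × 10^-5) = 1.72 × 10^-1 M

C₀ = 1.7 × 10^-1 M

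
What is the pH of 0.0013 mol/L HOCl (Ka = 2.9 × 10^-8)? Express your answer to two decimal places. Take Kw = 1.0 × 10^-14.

pH = 5.21

HOCl ⇌ OCl- + H+
From the ICE table, Ka = [H+]²/(0.0013 − [H+]) = 2.9 × 10^-8.
Assume [H+] ≪ 0.0013: [H+] ≈ √(2.9 × 10^-8 × 0.0013) = 6.14 × 10^-6 M
pH = −log(6.14 × 10^-6) = 5.21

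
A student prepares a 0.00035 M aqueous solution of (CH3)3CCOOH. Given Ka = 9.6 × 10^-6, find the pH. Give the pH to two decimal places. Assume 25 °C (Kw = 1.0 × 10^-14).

pH = 4.27

(CH3)3CCOOH ⇌ (CH3)3CCOO- + H+
Ka = x²/(0.00035 − x) = 9.6 × 10^-6
x is not negligible relative to C₀; solve x² + 9.6e-06·x − 3.36e-09 = 0.
x = [−9.6e-06 + √(9.6e-06² + 1.34e-08)]/2 = 5.34 × 10^-5 M
pH = −log[H+] = −log(5.34 × 10^-5) = 4.27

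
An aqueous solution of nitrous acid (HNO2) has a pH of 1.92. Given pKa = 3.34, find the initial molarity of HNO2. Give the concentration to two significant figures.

C₀ = 3.3 × 10^-1 M

[H+] = 10^(-1.92) = 1.20 × 10^-2 M = x
Ka = 10^(−3.34) = 4.57 × 10^-4
Ka = x²/(C₀ − x) ⇒ C₀ = x + x²/Ka
C₀ = 1.20 × 10^-2 + (1.20 × 10^-2)²/(4.57 × 10^-4) = 3.27 × 10^-1 M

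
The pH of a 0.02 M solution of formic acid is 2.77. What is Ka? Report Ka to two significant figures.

[H+] = 10^(-2.77) = 1.70 × 10^-3 M
At equilibrium [HA] = 0.02 − 1.70 × 10^-3 = 1.83 × 10^-2 M
Ka = [H+][A-]/[HA] = (1.70 × 10^-3)² / 1.83 × 10^-2 = 1.6 × 10^-4

Ka = 1.6 × 10^-4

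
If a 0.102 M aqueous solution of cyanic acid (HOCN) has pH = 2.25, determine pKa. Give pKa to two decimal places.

[H+] = 10^(-2.25) = 5.62 × 10^-3 M
At equilibrium [HA] = 0.102 − 5.62 × 10^-3 = 9.64 × 10^-2 M
Ka = [H+][A-]/[HA] = (5.62 × 10^-3)² / 9.64 × 10^-2 = 3.28 × 10^-4
pKa = -log(3.28 × 10^-4) = 3.48

pKa = 3.48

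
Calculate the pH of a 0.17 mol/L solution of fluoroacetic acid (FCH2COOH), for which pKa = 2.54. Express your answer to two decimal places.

pH = 1.68

FCH2COOH ⇌ FCH2COO- + H+
Ka = 10^(−2.54) = 2.88 × 10^-3
Let x = [H+] at equilibrium. Ka = x²/(0.17 − x).
x is not negligible relative to C₀; solve x² + 0.00288·x − 0.00049 = 0.
x = (−Ka + √(Ka² + 4·Ka·C₀))/2 = 2.07 × 10^-2 M
pH = −log[H+] = −log(2.07 × 10^-2) = 1.68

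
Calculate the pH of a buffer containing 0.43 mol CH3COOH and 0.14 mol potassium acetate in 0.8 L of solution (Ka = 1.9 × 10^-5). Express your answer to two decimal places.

pKa = −log(1.9 × 10^-5) = 4.721
Henderson–Hasselbalch: pH = pKa + log([CH3COO-]/[CH3COOH]) = 4.721 + log(0.14/0.43)
pH = 4.721 + (-0.487) = 4.23

pH = 4.23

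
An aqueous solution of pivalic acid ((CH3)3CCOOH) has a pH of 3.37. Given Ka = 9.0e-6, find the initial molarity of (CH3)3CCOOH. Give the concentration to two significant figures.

[H+] = 10^(-3.37) = 4.27 × 10^-4 M = x
Ka = x²/(C₀ − x) ⇒ C₀ = x + x²/Ka
C₀ = 4.27 × 10^-4 + (4.27 × 10^-4)²/(9.0 × 10^-6) = 2.07 × 10^-2 M

C₀ = 2.1 × 10^-2 M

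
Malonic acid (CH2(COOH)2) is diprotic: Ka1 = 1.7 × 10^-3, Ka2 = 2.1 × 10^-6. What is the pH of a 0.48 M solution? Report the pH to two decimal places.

Since Ka1 ≫ Ka2, the first ionization dominates [H+].
Ka1 = x²/(0.48 − x) = 1.7 × 10^-3
Solving the quadratic: x = (−Ka1 + √(Ka1² + 4·Ka1·C₀))/2 = 2.77 × 10^-2 M
pH = −log(2.77 × 10^-2) = 1.56

pH = 1.56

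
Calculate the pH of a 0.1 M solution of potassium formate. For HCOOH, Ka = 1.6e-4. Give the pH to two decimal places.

HCOO- is the conjugate base of the weak acid HCOOH.
Kb = Kw/Ka = 1.0×10^-14 / 1.6 × 10^-4 = 6.25 × 10^-11
From the ICE table, Kb = [OH-]²/(0.1 − [OH-]) = 6.25 × 10^-11.
Assume [OH-] ≪ 0.1: [OH-] ≈ √(6.25 × 10^-11 × 0.1) = 2.50 × 10^-6 M
pOH = −log(2.50 × 10^-6) = 5.60; pH = 14.00 − 5.60 = 8.40

pH = 8.40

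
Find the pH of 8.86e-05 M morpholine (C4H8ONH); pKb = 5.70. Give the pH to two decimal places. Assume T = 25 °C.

C4H8ONH + H2O ⇌ C4H8ONH2+ + OH-
Kb = 10^(−5.70) = 2.00 × 10^-6
From the ICE table, Kb = [OH-]²/(8.86e-05 − [OH-]) = 2.00 × 10^-6.
Here C₀/Kb ≈ 44.3, so the small-[OH-] approximation fails. Use the quadratic:
[OH-] = [−2e-06 + √(2e-06² + 7.09e-10)]/2 = 1.23 × 10^-5 M
pOH = −log(1.23 × 10^-5) = 4.91; pH = 14.00 − 4.91 = 9.09

pH = 9.09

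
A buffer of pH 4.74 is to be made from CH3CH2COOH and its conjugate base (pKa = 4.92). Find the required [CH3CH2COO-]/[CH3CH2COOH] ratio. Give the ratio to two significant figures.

pH = pKa + log(r) ⇒ log(r) = 4.74 − 4.92 = -0.18
r = [CH3CH2COO-]/[CH3CH2COOH] = 10^(-0.18) = 0.661

ratio = 0.66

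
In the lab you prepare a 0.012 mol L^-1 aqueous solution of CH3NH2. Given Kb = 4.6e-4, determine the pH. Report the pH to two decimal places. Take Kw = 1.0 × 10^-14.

CH3NH2 + H2O ⇌ CH3NH3+ + OH-
From the ICE table, Kb = [OH-]²/(0.012 − [OH-]) = 4.6 × 10^-4.
Here C₀/Kb ≈ 26.1, so the small-[OH-] approximation fails. Use the quadratic:
[OH-] = (−Kb + √(Kb² + 4·Kb·C₀))/2 = 2.13 × 10^-3 M
pOH = 2.67, so pH = 14.00 − pOH = 11.33

pH = 11.33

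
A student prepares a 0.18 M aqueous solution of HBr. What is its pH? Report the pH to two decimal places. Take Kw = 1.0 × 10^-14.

pH = 0.74

HBr is a strong acid and dissociates completely, so [H+] = 0.18 M.
pH = -log(0.18) = 0.74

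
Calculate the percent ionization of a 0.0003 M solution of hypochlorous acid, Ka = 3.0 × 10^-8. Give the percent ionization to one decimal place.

HOCl ⇌ OCl- + H+; let x = [H+] at equilibrium.
x ≈ √(Ka·C₀) = √(3.0 × 10^-8 × 0.0003) = 3.00 × 10^-6 M
Fraction ionized = 3.00 × 10^-6 / 0.0003 = 0.0100 → 1.0%

1.0%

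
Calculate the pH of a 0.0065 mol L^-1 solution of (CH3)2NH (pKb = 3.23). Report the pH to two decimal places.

(CH3)2NH + H2O ⇌ (CH3)2NH2+ + OH-
Kb = 10^(−3.23) = 5.89 × 10^-4
From the ICE table, Kb = x²/(0.0065 − x) = 5.89 × 10^-4.
Here C₀/Kb ≈ 11, so the small-x approximation fails. Use the quadratic:
x = (−Kb + √(Kb² + 4·Kb·C₀))/2 = 1.68 × 10^-3 M
pOH = 2.77, so pH = 14.00 − pOH = 11.23

pH = 11.23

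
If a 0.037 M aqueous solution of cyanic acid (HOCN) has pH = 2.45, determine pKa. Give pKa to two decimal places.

[H+] = 10^(-2.45) = 3.55 × 10^-3 M
At equilibrium [HA] = 0.037 − 3.55 × 10^-3 = 3.35 × 10^-2 M
Ka = [H+][A-]/[HA] = (3.55 × 10^-3)² / 3.35 × 10^-2 = 3.76 × 10^-4
pKa = -log(3.76 × 10^-4) = 3.42

pKa = 3.42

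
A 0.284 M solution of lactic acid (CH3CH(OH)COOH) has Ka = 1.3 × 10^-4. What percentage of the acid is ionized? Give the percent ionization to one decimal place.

CH3CH(OH)COOH ⇌ CH3CH(OH)COO- + H+; let x = [H+] at equilibrium.
x ≈ √(Ka·C₀) = √(1.3 × 10^-4 × 0.284) = 6.08 × 10^-3 M
% ionization = x/C₀ × 100% = 6.08 × 10^-3/0.284 × 100% = 2.1%

2.1%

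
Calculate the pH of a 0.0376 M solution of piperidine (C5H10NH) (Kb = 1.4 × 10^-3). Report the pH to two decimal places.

C5H10NH + H2O ⇌ C5H10NH2+ + OH-
Kb = [OH-]²/(0.0376 − [OH-]) = 1.4 × 10^-3
Here C₀/Kb ≈ 26.9, so the small-[OH-] approximation fails. Use the quadratic:
[OH-] = [−0.0014 + √(0.0014² + 0.000211)]/2 = 6.59 × 10^-3 M
pOH = 2.18, so pH = 14.00 − pOH = 11.82

pH = 11.82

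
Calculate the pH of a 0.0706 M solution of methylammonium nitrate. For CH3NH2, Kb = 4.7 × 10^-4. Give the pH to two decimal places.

pH = 5.91

CH3NH3+ is the conjugate acid of the weak base CH3NH2.
Ka = Kw/Kb = 1.0×10^-14 / 4.7 × 10^-4 = 2.13 × 10^-11
Let x = [H+] at equilibrium. Ka = x²/(0.0706 − x).
Neglecting x in the denominator: x = √(2.13 × 10^-11 × 0.0706) = 1.23 × 10^-6 M
(x/C₀ = 0.0017% < 5%, so the approximation holds.)
pH = −log(1.23 × 10^-6) = 5.91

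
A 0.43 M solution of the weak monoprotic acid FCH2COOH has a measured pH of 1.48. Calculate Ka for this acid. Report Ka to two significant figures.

Ka = 2.8 × 10^-3

[H+] = 10^(-1.48) = 3.31 × 10^-2 M
At equilibrium [HA] = 0.43 − 3.31 × 10^-2 = 3.97 × 10^-1 M
Ka = [H+][A-]/[HA] = (3.31 × 10^-2)² / 3.97 × 10^-1 = 2.8 × 10^-3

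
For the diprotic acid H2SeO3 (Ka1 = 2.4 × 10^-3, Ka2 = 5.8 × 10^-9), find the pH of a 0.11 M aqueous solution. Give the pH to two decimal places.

pH = 1.82

Since Ka1 ≫ Ka2, the first ionization dominates [H+].
Ka1 = x²/(0.11 − x) = 2.4 × 10^-3
Solving the quadratic: x = (−Ka1 + √(Ka1² + 4·Ka1·C₀))/2 = 1.51 × 10^-2 M
pH = −log(1.51 × 10^-2) = 1.82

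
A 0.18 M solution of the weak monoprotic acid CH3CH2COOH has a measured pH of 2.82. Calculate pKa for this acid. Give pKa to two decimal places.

[H+] = 10^(-2.82) = 1.51 × 10^-3 M
At equilibrium [HA] = 0.18 − 1.51 × 10^-3 = 1.78 × 10^-1 M
Ka = [H+][A-]/[HA] = (1.51 × 10^-3)² / 1.78 × 10^-1 = 1.28 × 10^-5
pKa = -log(1.28 × 10^-5) = 4.89

pKa = 4.89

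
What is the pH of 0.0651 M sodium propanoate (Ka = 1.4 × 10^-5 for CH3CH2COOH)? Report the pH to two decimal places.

pH = 8.83

CH3CH2COO- is the conjugate base of the weak acid CH3CH2COOH.
Kb = Kw/Ka = 1.0×10^-14 / 1.4 × 10^-5 = 7.14 × 10^-10
From the ICE table, Kb = x²/(0.0651 − x) = 7.14 × 10^-10.
Since Kb ≪ C₀, x ≈ √(Kb·C₀) = 6.82 × 10^-6 M.
Check: 0.01% ionized — well under 5%, approximation valid.
pOH = 5.17, so pH = 14.00 − pOH = 8.83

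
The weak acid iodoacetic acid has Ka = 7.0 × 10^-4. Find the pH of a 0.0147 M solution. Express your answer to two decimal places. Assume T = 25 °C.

ICH2COOH ⇌ ICH2COO- + H+
Ka = x²/(0.0147 − x) = 7.0 × 10^-4
Here C₀/Ka ≈ 21, so the small-x approximation fails. Use the quadratic:
x = [−0.0007 + √(0.0007² + 4.12e-05)]/2 = 2.88 × 10^-3 M
pH = −log(2.88 × 10^-3) = 2.54

pH = 2.54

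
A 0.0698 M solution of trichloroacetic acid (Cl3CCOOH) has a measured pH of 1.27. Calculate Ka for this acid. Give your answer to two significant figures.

Ka = 1.8 × 10^-1

[H+] = 10^(-1.27) = 5.37 × 10^-2 M
At equilibrium [HA] = 0.0698 − 5.37 × 10^-2 = 1.61 × 10^-2 M
Ka = [H+][A-]/[HA] = (5.37 × 10^-2)² / 1.61 × 10^-2 = 1.8 × 10^-1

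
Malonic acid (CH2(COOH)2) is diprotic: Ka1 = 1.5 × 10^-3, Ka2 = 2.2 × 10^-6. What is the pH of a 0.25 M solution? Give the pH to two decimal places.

Since Ka1 ≫ Ka2, the first ionization dominates [H+].
Ka1 = x²/(0.25 − x) = 1.5 × 10^-3
Solving the quadratic: x = (−Ka1 + √(Ka1² + 4·Ka1·C₀))/2 = 1.86 × 10^-2 M
pH = −log(1.86 × 10^-2) = 1.73

pH = 1.73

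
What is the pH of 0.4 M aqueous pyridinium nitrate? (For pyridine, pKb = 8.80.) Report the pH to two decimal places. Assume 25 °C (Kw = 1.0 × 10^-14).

pH = 2.80

C5H5NH+ is the conjugate acid of the weak base C5H5N.
Kb = 10^(−8.80) = 1.58 × 10^-9
Ka = Kw/Kb = 1.0×10^-14 / 1.58 × 10^-9 = 6.33 × 10^-6
Ka = x²/(0.4 − x) = 6.33 × 10^-6
Neglecting x in the denominator: x = √(6.33 × 10^-6 × 0.4) = 1.59 × 10^-3 M
Check: 0.4% ionized — well under 5%, approximation valid.
pH = −log(1.59 × 10^-3) = 2.80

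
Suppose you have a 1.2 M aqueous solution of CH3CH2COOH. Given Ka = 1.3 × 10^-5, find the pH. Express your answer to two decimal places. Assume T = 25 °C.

pH = 2.40

CH3CH2COOH ⇌ CH3CH2COO- + H+
Let x = [H+] at equilibrium. Ka = x²/(1.2 − x).
Assume x ≪ 1.2: x ≈ √(1.3 × 10^-5 × 1.2) = 3.95 × 10^-3 M
Check: 0.33% ionized — well under 5%, approximation valid.
pH = −log(3.95 × 10^-3) = 2.40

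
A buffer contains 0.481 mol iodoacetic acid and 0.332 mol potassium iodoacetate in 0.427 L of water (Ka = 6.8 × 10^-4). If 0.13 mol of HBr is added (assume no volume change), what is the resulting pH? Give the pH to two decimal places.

pH = 2.69

After neutralization: n(ICH2COOH) = 0.611 mol, n(ICH2COO-) = 0.202 mol.
pKa = −log(6.8 × 10^-4) = 3.167
pH = pKa + log([A⁻]/[HA]) = 3.167 + log(0.202/0.611) = 3.167 -0.481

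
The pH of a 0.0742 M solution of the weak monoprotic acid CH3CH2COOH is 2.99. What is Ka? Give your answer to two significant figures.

[H+] = 10^(-2.99) = 1.02 × 10^-3 M
At equilibrium [HA] = 0.0742 − 1.02 × 10^-3 = 7.32 × 10^-2 M
Ka = [H+][A-]/[HA] = (1.02 × 10^-3)² / 7.32 × 10^-2 = 1.4 × 10^-5

Ka = 1.4 × 10^-5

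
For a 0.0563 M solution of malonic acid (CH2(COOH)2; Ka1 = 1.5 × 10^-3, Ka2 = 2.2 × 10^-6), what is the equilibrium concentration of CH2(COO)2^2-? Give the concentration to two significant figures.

2.2 × 10^-6 M

First ionization gives [H+] ≈ [CH2(COOH)COO-] = 8.47 × 10^-3 M.
Second step: Ka2 = [H+][CH2(COO)2^2-]/[CH2(COOH)COO-] ≈ [CH2(COO)2^2-] (since [H+] ≈ [CH2(COOH)COO-]).
So [CH2(COO)2^2-] ≈ Ka2.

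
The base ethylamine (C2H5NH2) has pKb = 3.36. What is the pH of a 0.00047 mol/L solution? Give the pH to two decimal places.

C2H5NH2 + H2O ⇌ C2H5NH3+ + OH-
Kb = 10^(−3.36) = 4.37 × 10^-4
From the ICE table, Kb = x²/(0.00047 − x) = 4.37 × 10^-4.
Here C₀/Kb ≈ 1.08, so the small-x approximation fails. Use the quadratic:
x = [−0.000437 + √(0.000437² + 8.22e-07)]/2 = 2.85 × 10^-4 M
pOH = −log(2.85 × 10^-4) = 3.55; pH = 14.00 − 3.55 = 10.45

pH = 10.45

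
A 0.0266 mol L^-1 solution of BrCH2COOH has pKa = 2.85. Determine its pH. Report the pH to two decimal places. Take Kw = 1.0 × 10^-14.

pH = 2.26

BrCH2COOH ⇌ BrCH2COO- + H+
Ka = 10^(−2.85) = 1.41 × 10^-3
Ka = [H+]²/(0.0266 − [H+]) = 1.41 × 10^-3
Here C₀/Ka ≈ 18.9, so the small-[H+] approximation fails. Use the quadratic:
[H+] = [−0.00141 + √(0.00141² + 0.00015)]/2 = 5.46 × 10^-3 M
pH = −log(5.46 × 10^-3) = 2.26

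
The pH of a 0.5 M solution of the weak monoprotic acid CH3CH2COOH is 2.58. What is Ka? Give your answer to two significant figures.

Ka = 1.4 × 10^-5

[H+] = 10^(-2.58) = 2.63 × 10^-3 M
At equilibrium [HA] = 0.5 − 2.63 × 10^-3 = 4.97 × 10^-1 M
Ka = [H+][A-]/[HA] = (2.63 × 10^-3)² / 4.97 × 10^-1 = 1.4 × 10^-5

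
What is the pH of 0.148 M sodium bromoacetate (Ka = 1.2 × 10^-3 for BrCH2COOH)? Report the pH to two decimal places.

pH = 8.05

BrCH2COO- is the conjugate base of the weak acid BrCH2COOH.
Kb = Kw/Ka = 1.0×10^-14 / 1.2 × 10^-3 = 8.33 × 10^-12
Let x = [OH-] at equilibrium. Kb = x²/(0.148 − x).
Assume x ≪ 0.148: x ≈ √(8.33 × 10^-12 × 0.148) = 1.11 × 10^-6 M
(x/C₀ = 0.00075% < 5%, so the approximation holds.)
pOH = 5.95, so pH = 14.00 − pOH = 8.05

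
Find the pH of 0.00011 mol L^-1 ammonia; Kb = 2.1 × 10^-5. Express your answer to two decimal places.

pH = 9.59

NH3 + H2O ⇌ NH4+ + OH-
From the ICE table, Kb = [OH-]²/(0.00011 − [OH-]) = 2.1 × 10^-5.
The 5% rule fails; solving [OH-]² + Kb·[OH-] − Kb·C₀ = 0 exactly:
[OH-] = (−Kb + √(Kb² + 4·Kb·C₀))/2 = 3.87 × 10^-5 M
pOH = 4.41, so pH = 14.00 − pOH = 9.59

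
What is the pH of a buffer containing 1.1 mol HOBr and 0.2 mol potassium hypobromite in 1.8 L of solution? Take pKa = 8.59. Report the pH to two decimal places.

pH = 7.85

Henderson–Hasselbalch: pH = pKa + log([OBr-]/[HOBr]) = 8.59 + log(0.2/1.1)
pH = 8.59 + (-0.740) = 7.85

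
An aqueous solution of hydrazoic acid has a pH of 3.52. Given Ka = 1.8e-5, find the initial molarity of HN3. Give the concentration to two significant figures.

C₀ = 5.4 × 10^-3 M

[H+] = 10^(-3.52) = 3.02 × 10^-4 M = x
Ka = x²/(C₀ − x) ⇒ C₀ = x + x²/Ka
C₀ = 3.02 × 10^-4 + (3.02 × 10^-4)²/(1.8 × 10^-5) = 5.37 × 10^-3 M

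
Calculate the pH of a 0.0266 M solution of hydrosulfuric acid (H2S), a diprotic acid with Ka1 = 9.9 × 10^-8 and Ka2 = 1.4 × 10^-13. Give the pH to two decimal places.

pH = 4.29

Ka1 ≫ Ka2, so treat the first dissociation as the only significant source of H+.
Ka1 = x²/(0.0266 − x) = 9.9 × 10^-8
x ≈ √(9.9 × 10^-8 × 0.0266) = 5.13 × 10^-5 M
pH = −log(5.13 × 10^-5) = 4.29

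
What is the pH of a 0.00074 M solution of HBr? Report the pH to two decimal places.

HBr is a strong acid and dissociates completely, so [H+] = 0.00074 M.
pH = -log(0.00074) = 3.13

pH = 3.13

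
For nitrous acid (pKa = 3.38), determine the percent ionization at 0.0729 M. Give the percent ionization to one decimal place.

HNO2 ⇌ NO2- + H+; let x = [H+] at equilibrium.
Ka = 10^(−3.38) = 4.17 × 10^-4
Ka = x²/(C₀ − x); solving the quadratic gives x = 5.31 × 10^-3 M.
% ionization = x/C₀ × 100% = 5.31 × 10^-3/0.0729 × 100% = 7.3%

7.3%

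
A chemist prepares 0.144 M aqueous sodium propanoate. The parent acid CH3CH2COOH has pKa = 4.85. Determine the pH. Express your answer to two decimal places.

CH3CH2COO- is the conjugate base of the weak acid CH3CH2COOH.
Ka = 10^(−4.85) = 1.41 × 10^-5
Kb = Kw/Ka = 1.0×10^-14 / 1.41 × 10^-5 = 7.09 × 10^-10
Kb = [OH-]²/(0.144 − [OH-]) = 7.09 × 10^-10
Since Kb ≪ C₀, [OH-] ≈ √(Kb·C₀) = 1.01 × 10^-5 M.
Check: 0.007% ionized — well under 5%, approximation valid.
pOH = 5.00, so pH = 14.00 − pOH = 9.00

pH = 9.00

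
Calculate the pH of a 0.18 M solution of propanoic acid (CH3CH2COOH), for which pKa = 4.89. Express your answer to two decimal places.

CH3CH2COOH ⇌ CH3CH2COO- + H+
Ka = 10^(−4.89) = 1.29 × 10^-5
From the ICE table, Ka = x²/(0.18 − x) = 1.29 × 10^-5.
Since Ka ≪ C₀, x ≈ √(Ka·C₀) = 1.52 × 10^-3 M.
pH = −log(1.52 × 10^-3) = 2.82

pH = 2.82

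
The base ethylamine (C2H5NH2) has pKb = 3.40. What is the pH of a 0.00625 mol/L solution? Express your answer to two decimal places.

C2H5NH2 + H2O ⇌ C2H5NH3+ + OH-
Kb = 10^(−3.40) = 3.98 × 10^-4
Let x = [OH-] at equilibrium. Kb = x²/(0.00625 − x).
x is not negligible relative to C₀; solve x² + 0.000398·x − 2.49e-06 = 0.
x = [−0.000398 + √(0.000398² + 9.95e-06)]/2 = 1.39 × 10^-3 M
pOH = −log(1.39 × 10^-3) = 2.86; pH = 14.00 − 2.86 = 11.14

pH = 11.14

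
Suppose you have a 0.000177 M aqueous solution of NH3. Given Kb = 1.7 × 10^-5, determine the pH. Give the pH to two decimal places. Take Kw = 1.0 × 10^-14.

pH = 9.67

NH3 + H2O ⇌ NH4+ + OH-
From the ICE table, Kb = [OH-]²/(0.000177 − [OH-]) = 1.7 × 10^-5.
[OH-] is not negligible relative to C₀; solve [OH-]² + 1.7e-05·[OH-] − 3.01e-09 = 0.
[OH-] = [−1.7e-05 + √(1.7e-05² + 1.2e-08)]/2 = 4.70 × 10^-5 M
pOH = 4.33, so pH = 14.00 − pOH = 9.67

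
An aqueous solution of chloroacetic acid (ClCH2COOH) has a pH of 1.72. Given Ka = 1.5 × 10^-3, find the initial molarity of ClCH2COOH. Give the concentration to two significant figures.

[H+] = 10^(-1.72) = 1.91 × 10^-2 M = x
Ka = x²/(C₀ − x) ⇒ C₀ = x + x²/Ka
C₀ = 1.91 × 10^-2 + (1.91 × 10^-2)²/(1.5 × 10^-3) = 2.62 × 10^-1 M

C₀ = 2.6 × 10^-1 M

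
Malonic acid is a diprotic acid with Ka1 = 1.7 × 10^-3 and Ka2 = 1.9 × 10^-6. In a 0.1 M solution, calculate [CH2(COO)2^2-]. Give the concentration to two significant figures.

1.9 × 10^-6 M

First ionization gives [H+] ≈ [CH2(COOH)COO-] = 1.22 × 10^-2 M.
Second step: Ka2 = [H+][CH2(COO)2^2-]/[CH2(COOH)COO-] ≈ [CH2(COO)2^2-] (since [H+] ≈ [CH2(COOH)COO-]).
So [CH2(COO)2^2-] ≈ Ka2.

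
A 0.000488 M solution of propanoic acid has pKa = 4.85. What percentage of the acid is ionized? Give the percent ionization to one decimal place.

CH3CH2COOH ⇌ CH3CH2COO- + H+; let x = [H+] at equilibrium.
Ka = 10^(−4.85) = 1.41 × 10^-5
Solve x² + 1.41e-05x − 6.88e-09 = 0 → x = 7.62 × 10^-5 M
% ionization = x/C₀ × 100% = 7.62 × 10^-5/0.000488 × 100% = 15.6%

15.6%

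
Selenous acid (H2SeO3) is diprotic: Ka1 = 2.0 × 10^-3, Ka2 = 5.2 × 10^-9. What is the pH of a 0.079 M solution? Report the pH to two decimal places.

Since Ka1 ≫ Ka2, the first ionization dominates [H+].
Ka1 = x²/(0.079 − x) = 2.0 × 10^-3
Solving the quadratic: x = (−Ka1 + √(Ka1² + 4·Ka1·C₀))/2 = 1.16 × 10^-2 M
pH = −log(1.16 × 10^-2) = 1.94

pH = 1.94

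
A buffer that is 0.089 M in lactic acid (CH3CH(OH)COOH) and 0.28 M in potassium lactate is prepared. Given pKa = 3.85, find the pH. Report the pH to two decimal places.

Henderson–Hasselbalch: pH = pKa + log([CH3CH(OH)COO-]/[CH3CH(OH)COOH]) = 3.85 + log(0.28/0.089)
pH = 3.85 + (+0.498) = 4.35

pH = 4.35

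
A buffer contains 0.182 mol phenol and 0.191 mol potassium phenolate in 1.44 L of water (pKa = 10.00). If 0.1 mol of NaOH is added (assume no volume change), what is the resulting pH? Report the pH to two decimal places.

pH = 10.55

OH- converts C6H5OH to C6H5O-: C6H5OH → 0.082 mol, C6H5O- → 0.291 mol.
pH = pKa + log(n_C6H5O-/n_C6H5OH) = 10.00 + log(0.291/0.082) = 10.00 + (+0.550)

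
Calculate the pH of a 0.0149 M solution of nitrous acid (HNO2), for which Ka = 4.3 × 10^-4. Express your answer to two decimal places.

pH = 2.63

HNO2 ⇌ NO2- + H+
From the ICE table, Ka = [H+]²/(0.0149 − [H+]) = 4.3 × 10^-4.
The 5% rule fails; solving [H+]² + Ka·[H+] − Ka·C₀ = 0 exactly:
[H+] = (−Ka + √(Ka² + 4·Ka·C₀))/2 = 2.33 × 10^-3 M
pH = −log(2.33 × 10^-3) = 2.63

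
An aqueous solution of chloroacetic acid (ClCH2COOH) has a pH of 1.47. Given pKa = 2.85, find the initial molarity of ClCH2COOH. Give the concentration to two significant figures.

C₀ = 8.5 × 10^-1 M

[H+] = 10^(-1.47) = 3.39 × 10^-2 M = x
Ka = 10^(−2.85) = 1.41 × 10^-3
Ka = x²/(C₀ − x) ⇒ C₀ = x + x²/Ka
C₀ = 3.39 × 10^-2 + (3.39 × 10^-2)²/(1.41 × 10^-3) = 8.49 × 10^-1 M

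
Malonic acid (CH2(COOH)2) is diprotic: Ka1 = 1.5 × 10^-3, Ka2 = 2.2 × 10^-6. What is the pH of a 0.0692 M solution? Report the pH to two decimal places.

pH = 2.02

Ka1 ≫ Ka2, so treat the first dissociation as the only significant source of H+.
Ka1 = x²/(0.0692 − x) = 1.5 × 10^-3
Solving the quadratic: x = (−Ka1 + √(Ka1² + 4·Ka1·C₀))/2 = 9.47 × 10^-3 M
pH = −log(9.47 × 10^-3) = 2.02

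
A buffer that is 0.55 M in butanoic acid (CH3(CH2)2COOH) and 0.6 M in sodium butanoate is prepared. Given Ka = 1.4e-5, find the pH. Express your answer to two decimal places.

pKa = −log(1.4 × 10^-5) = 4.854
Henderson–Hasselbalch: pH = pKa + log([CH3(CH2)2COO-]/[CH3(CH2)2COOH]) = 4.854 + log(0.6/0.55)
pH = 4.854 + (+0.038) = 4.89

pH = 4.89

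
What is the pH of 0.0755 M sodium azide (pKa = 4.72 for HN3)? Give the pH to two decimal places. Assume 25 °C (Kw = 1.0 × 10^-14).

N3- is the conjugate base of the weak acid HN3.
Ka = 10^(−4.72) = 1.91 × 10^-5
Kb = Kw/Ka = 1.0×10^-14 / 1.91 × 10^-5 = 5.24 × 10^-10
Kb = x²/(0.0755 − x) = 5.24 × 10^-10
Neglecting x in the denominator: x = √(5.24 × 10^-10 × 0.0755) = 6.29 × 10^-6 M
(x/C₀ = 0.0083% < 5%, so the approximation holds.)
pOH = 5.20, so pH = 14.00 − pOH = 8.80

pH = 8.80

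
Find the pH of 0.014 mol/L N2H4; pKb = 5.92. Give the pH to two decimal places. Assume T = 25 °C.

pH = 10.11

N2H4 + H2O ⇌ N2H5+ + OH-
Kb = 10^(−5.92) = 1.20 × 10^-6
Kb = [OH-]²/(0.014 − [OH-]) = 1.20 × 10^-6
Assume [OH-] ≪ 0.014: [OH-] ≈ √(1.20 × 10^-6 × 0.014) = 1.30 × 10^-4 M
pOH = 3.89, so pH = 14.00 − pOH = 10.11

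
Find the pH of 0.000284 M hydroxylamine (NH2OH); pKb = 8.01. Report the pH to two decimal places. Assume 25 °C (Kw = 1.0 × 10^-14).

NH2OH + H2O ⇌ NH3OH+ + OH-
Kb = 10^(−8.01) = 9.77 × 10^-9
Kb = [OH-]²/(0.000284 − [OH-]) = 9.77 × 10^-9
Since Kb ≪ C₀, [OH-] ≈ √(Kb·C₀) = 1.67 × 10^-6 M.
pOH = −log(1.67 × 10^-6) = 5.78; pH = 14.00 − 5.78 = 8.22

pH = 8.22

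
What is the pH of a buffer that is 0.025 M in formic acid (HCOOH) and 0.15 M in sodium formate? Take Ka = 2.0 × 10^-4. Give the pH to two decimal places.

pH = 4.48

pKa = −log(2.0 × 10^-4) = 3.699
Henderson–Hasselbalch: pH = pKa + log([HCOO-]/[HCOOH]) = 3.699 + log(0.15/0.025)
pH = 3.699 + (+0.778) = 4.48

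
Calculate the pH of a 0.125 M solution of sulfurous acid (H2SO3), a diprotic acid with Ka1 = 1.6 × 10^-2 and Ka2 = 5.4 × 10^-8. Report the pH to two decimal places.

Since Ka1 ≫ Ka2, the first ionization dominates [H+].
Ka1 = x²/(0.125 − x) = 1.6 × 10^-2
Solving the quadratic: x = (−Ka1 + √(Ka1² + 4·Ka1·C₀))/2 = 3.74 × 10^-2 M
pH = −log(3.74 × 10^-2) = 1.43

pH = 1.43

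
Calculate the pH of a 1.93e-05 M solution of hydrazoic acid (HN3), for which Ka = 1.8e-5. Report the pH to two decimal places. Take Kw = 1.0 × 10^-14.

pH = 4.93

HN3 ⇌ N3- + H+
From the ICE table, Ka = [H+]²/(1.93e-05 − [H+]) = 1.8 × 10^-5.
The 5% rule fails; solving [H+]² + Ka·[H+] − Ka·C₀ = 0 exactly:
[H+] = (−Ka + √(Ka² + 4·Ka·C₀))/2 = 1.17 × 10^-5 M
pH = −log(1.17 × 10^-5) = 4.93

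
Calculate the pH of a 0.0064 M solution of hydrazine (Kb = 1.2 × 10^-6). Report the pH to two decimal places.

pH = 9.94

N2H4 + H2O ⇌ N2H5+ + OH-
Kb = [OH-]²/(0.0064 − [OH-]) = 1.2 × 10^-6
Since Kb ≪ C₀, [OH-] ≈ √(Kb·C₀) = 8.76 × 10^-5 M.
Check: 1.4% ionized — well under 5%, approximation valid.
pOH = −log(8.76 × 10^-5) = 4.06; pH = 14.00 − 4.06 = 9.94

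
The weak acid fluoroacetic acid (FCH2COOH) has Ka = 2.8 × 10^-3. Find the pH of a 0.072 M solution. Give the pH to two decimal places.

pH = 1.89

FCH2COOH ⇌ FCH2COO- + H+
From the ICE table, Ka = x²/(0.072 − x) = 2.8 × 10^-3.
x is not negligible relative to C₀; solve x² + 0.0028·x − 0.000202 = 0.
x = [−0.0028 + √(0.0028² + 0.000806)]/2 = 1.29 × 10^-2 M
pH = −log(1.29 × 10^-2) = 1.89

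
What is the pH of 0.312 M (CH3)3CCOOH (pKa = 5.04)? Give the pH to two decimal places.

pH = 2.77

(CH3)3CCOOH ⇌ (CH3)3CCOO- + H+
Ka = 10^(−5.04) = 9.12 × 10^-6
From the ICE table, Ka = [H+]²/(0.312 − [H+]) = 9.12 × 10^-6.
Since Ka ≪ C₀, [H+] ≈ √(Ka·C₀) = 1.69 × 10^-3 M.
pH = −log(1.69 × 10^-3) = 2.77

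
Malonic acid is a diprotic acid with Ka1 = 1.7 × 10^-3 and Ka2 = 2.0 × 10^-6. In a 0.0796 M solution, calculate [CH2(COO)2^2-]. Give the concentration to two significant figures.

First ionization gives [H+] ≈ [CH2(COOH)COO-] = 1.08 × 10^-2 M.
Second step: Ka2 = [H+][CH2(COO)2^2-]/[CH2(COOH)COO-] ≈ [CH2(COO)2^2-] (since [H+] ≈ [CH2(COOH)COO-]).
So [CH2(COO)2^2-] ≈ Ka2.

2.0 × 10^-6 M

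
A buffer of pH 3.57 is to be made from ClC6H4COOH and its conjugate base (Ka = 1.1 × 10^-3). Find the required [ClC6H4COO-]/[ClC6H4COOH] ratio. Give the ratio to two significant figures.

ratio = 4.1

pKa = -log(1.1 × 10^-3) = 2.959
pH = pKa + log(r) ⇒ log(r) = 3.57 − 2.959 = +0.611
r = [ClC6H4COO-]/[ClC6H4COOH] = 10^(+0.611) = 4.08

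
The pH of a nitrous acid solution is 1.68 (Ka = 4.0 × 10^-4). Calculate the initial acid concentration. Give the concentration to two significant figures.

C₀ = 1.1 M

[H+] = 10^(-1.68) = 2.09 × 10^-2 M = x
Ka = x²/(C₀ − x) ⇒ C₀ = x + x²/Ka
C₀ = 2.09 × 10^-2 + (2.09 × 10^-2)²/(4.0 × 10^-4) = 1.11 M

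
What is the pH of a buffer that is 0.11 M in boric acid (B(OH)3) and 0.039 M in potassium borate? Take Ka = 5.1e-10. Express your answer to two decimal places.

pKa = −log(5.1 × 10^-10) = 9.292
pH = pKa + log([A⁻]/[HA]) = 9.292 + log(0.039/0.11)
pH = 9.292 + (-0.450) = 8.84

pH = 8.84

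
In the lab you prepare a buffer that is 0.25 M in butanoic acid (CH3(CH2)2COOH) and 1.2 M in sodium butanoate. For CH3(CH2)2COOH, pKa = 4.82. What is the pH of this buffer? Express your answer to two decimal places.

pH = 5.50

Henderson–Hasselbalch: pH = pKa + log([CH3(CH2)2COO-]/[CH3(CH2)2COOH]) = 4.82 + log(1.2/0.25)
pH = 4.82 + (+0.681) = 5.50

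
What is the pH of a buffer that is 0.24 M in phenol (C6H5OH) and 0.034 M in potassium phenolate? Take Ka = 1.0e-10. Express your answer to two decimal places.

pH = 9.15

pKa = −log(1.0 × 10^-10) = 10.000
pH = pKa + log([A⁻]/[HA]) = 10.000 + log(0.034/0.24)
pH = 10.000 + (-0.849) = 9.15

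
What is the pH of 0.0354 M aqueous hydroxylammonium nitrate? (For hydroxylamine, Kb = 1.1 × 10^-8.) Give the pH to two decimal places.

pH = 3.75

NH3OH+ is the conjugate acid of the weak base NH2OH.
Ka = Kw/Kb = 1.0×10^-14 / 1.1 × 10^-8 = 9.09 × 10^-7
Ka = x²/(0.0354 − x) = 9.09 × 10^-7
Assume x ≪ 0.0354: x ≈ √(9.09 × 10^-7 × 0.0354) = 1.79 × 10^-4 M
pH = −log[H+] = −log(1.79 × 10^-4) = 3.75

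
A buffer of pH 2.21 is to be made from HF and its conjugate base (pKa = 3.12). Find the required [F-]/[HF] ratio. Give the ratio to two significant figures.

pH = pKa + log(r) ⇒ log(r) = 2.21 − 3.12 = -0.91
r = [F-]/[HF] = 10^(-0.91) = 0.123

ratio = 0.12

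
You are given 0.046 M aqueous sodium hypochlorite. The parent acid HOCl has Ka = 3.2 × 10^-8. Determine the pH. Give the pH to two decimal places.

OCl- is the conjugate base of the weak acid HOCl.
Kb = Kw/Ka = 1.0×10^-14 / 3.2 × 10^-8 = 3.12 × 10^-7
Kb = [OH-]²/(0.046 − [OH-]) = 3.12 × 10^-7
Assume [OH-] ≪ 0.046: [OH-] ≈ √(3.12 × 10^-7 × 0.046) = 1.20 × 10^-4 M
pOH = −log(1.20 × 10^-4) = 3.92; pH = 14.00 − 3.92 = 10.08

pH = 10.08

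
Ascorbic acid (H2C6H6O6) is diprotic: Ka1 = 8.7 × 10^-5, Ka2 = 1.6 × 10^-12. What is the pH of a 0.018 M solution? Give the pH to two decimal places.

pH = 2.92

Ka1 ≫ Ka2, so treat the first dissociation as the only significant source of H+.
Ka1 = x²/(0.018 − x) = 8.7 × 10^-5
Solving the quadratic: x = (−Ka1 + √(Ka1² + 4·Ka1·C₀))/2 = 1.21 × 10^-3 M
pH = −log(1.21 × 10^-3) = 2.92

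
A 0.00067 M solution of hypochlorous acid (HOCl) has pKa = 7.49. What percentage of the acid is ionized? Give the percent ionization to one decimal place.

0.7%

HOCl ⇌ OCl- + H+; let x = [H+] at equilibrium.
Ka = 10^(−7.49) = 3.24 × 10^-8
x ≈ √(Ka·C₀) = √(3.24 × 10^-8 × 0.00067) = 4.66 × 10^-6 M
% ionization = x/C₀ × 100% = 4.66 × 10^-6/0.00067 × 100% = 0.7%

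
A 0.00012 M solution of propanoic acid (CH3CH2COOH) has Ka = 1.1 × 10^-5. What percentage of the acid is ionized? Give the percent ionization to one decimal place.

26.0%

CH3CH2COOH ⇌ CH3CH2COO- + H+; let x = [H+] at equilibrium.
Ka = x²/(C₀ − x); solving the quadratic gives x = 3.12 × 10^-5 M.
Fraction ionized = 3.12 × 10^-5 / 0.00012 = 0.2600 → 26.0%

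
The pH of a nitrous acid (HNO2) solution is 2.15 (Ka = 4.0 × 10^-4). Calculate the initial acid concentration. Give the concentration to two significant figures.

[H+] = 10^(-2.15) = 7.08 × 10^-3 M = x
Ka = x²/(C₀ − x) ⇒ C₀ = x + x²/Ka
C₀ = 7.08 × 10^-3 + (7.08 × 10^-3)²/(4.0 × 10^-4) = 1.32 × 10^-1 M

C₀ = 1.3 × 10^-1 M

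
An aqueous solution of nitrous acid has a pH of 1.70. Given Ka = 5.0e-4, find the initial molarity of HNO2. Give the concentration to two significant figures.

[H+] = 10^(-1.70) = 2.00 × 10^-2 M = x
Ka = x²/(C₀ − x) ⇒ C₀ = x + x²/Ka
C₀ = 2.00 × 10^-2 + (2.00 × 10^-2)²/(5.0 × 10^-4) = 8.20 × 10^-1 M

C₀ = 8.2 × 10^-1 M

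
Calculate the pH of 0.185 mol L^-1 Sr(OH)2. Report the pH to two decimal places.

Sr(OH)2 is a strong base (each formula unit releases 2 OH-); [OH-] = 0.37 M.
pOH = -log(0.37) = 0.43
pH = 14.00 - 0.43 = 13.57

pH = 13.57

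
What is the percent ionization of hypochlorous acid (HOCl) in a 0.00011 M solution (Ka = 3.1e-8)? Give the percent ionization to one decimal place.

1.7%

HOCl ⇌ OCl- + H+; let x = [H+] at equilibrium.
x ≈ √(Ka·C₀) = √(3.1 × 10^-8 × 0.00011) = 1.85 × 10^-6 M
% ionization = x/C₀ × 100% = 1.85 × 10^-6/0.00011 × 100% = 1.7%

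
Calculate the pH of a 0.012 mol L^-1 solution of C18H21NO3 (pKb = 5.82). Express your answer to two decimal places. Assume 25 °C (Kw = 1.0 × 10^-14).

C18H21NO3 + H2O ⇌ C18H22NO3+ + OH-
Kb = 10^(−5.82) = 1.51 × 10^-6
From the ICE table, Kb = [OH-]²/(0.012 − [OH-]) = 1.51 × 10^-6.
Neglecting [OH-] in the denominator: [OH-] = √(1.51 × 10^-6 × 0.012) = 1.35 × 10^-4 M
([OH-]/C₀ = 1.1% < 5%, so the approximation holds.)
pOH = −log(1.35 × 10^-4) = 3.87; pH = 14.00 − 3.87 = 10.13

pH = 10.13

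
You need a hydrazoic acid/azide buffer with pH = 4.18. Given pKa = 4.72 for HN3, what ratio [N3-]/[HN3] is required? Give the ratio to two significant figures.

ratio = 0.29

pH = pKa + log(r) ⇒ log(r) = 4.18 − 4.72 = -0.54
r = [N3-]/[HN3] = 10^(-0.54) = 0.288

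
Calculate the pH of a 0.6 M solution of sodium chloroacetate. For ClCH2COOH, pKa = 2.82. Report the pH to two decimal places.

ClCH2COO- is the conjugate base of the weak acid ClCH2COOH.
Ka = 10^(−2.82) = 1.51 × 10^-3
Kb = Kw/Ka = 1.0×10^-14 / 1.51 × 10^-3 = 6.62 × 10^-12
From the ICE table, Kb = [OH-]²/(0.6 − [OH-]) = 6.62 × 10^-12.
Neglecting [OH-] in the denominator: [OH-] = √(6.62 × 10^-12 × 0.6) = 1.99 × 10^-6 M
([OH-]/C₀ = 0.00033% < 5%, so the approximation holds.)
pOH = 5.70, so pH = 14.00 − pOH = 8.30

pH = 8.30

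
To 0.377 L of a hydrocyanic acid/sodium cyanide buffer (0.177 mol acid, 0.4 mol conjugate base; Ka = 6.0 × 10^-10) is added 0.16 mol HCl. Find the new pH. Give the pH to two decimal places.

pH = 9.07

After neutralization: n(HCN) = 0.337 mol, n(CN-) = 0.24 mol.
pKa = −log(6.0 × 10^-10) = 9.222
pH = pKa + log(n_CN-/n_HCN) = 9.222 + log(0.24/0.337) = 9.222 + (-0.147)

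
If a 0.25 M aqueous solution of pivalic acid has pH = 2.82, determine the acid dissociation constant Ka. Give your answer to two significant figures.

[H+] = 10^(-2.82) = 1.51 × 10^-3 M
At equilibrium [HA] = 0.25 − 1.51 × 10^-3 = 2.48 × 10^-1 M
Ka = [H+][A-]/[HA] = (1.51 × 10^-3)² / 2.48 × 10^-1 = 9.2 × 10^-6

Ka = 9.2 × 10^-6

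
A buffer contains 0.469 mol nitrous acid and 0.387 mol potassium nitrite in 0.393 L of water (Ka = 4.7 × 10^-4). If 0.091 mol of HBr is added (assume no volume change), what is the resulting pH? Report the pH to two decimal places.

After neutralization: n(HNO2) = 0.56 mol, n(NO2-) = 0.296 mol.
pKa = −log(4.7 × 10^-4) = 3.328
pH = pKa + log([A⁻]/[HA]) = 3.328 + log(0.296/0.56) = 3.328 -0.277

pH = 3.05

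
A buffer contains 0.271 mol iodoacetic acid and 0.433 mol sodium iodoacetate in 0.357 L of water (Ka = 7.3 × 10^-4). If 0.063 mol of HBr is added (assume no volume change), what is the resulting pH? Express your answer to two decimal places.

After neutralization: n(ICH2COOH) = 0.334 mol, n(ICH2COO-) = 0.37 mol.
pKa = −log(7.3 × 10^-4) = 3.137
pH = pKa + log([A⁻]/[HA]) = 3.137 + log(0.37/0.334) = 3.137 +0.044

pH = 3.18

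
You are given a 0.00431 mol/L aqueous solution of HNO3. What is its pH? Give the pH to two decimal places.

HNO3 is a strong acid and dissociates completely, so [H+] = 0.00431 M.
pH = -log(0.00431) = 2.37

pH = 2.37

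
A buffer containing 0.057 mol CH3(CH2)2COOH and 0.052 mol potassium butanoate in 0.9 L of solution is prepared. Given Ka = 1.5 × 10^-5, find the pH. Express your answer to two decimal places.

pH = 4.78

pKa = −log(1.5 × 10^-5) = 4.824
Henderson–Hasselbalch: pH = pKa + log([CH3(CH2)2COO-]/[CH3(CH2)2COOH]) = 4.824 + log(0.052/0.057)
pH = 4.824 + (-0.040) = 4.78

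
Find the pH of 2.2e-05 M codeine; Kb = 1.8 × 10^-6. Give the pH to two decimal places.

C18H21NO3 + H2O ⇌ C18H22NO3+ + OH-
From the ICE table, Kb = x²/(2.2e-05 − x) = 1.8 × 10^-6.
Here C₀/Kb ≈ 12.2, so the small-x approximation fails. Use the quadratic:
x = (−Kb + √(Kb² + 4·Kb·C₀))/2 = 5.46 × 10^-6 M
pOH = 5.26, so pH = 14.00 − pOH = 8.74

pH = 8.74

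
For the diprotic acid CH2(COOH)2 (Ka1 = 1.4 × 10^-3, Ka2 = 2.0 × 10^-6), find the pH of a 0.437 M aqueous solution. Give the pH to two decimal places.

pH = 1.62

Since Ka1 ≫ Ka2, the first ionization dominates [H+].
Ka1 = x²/(0.437 − x) = 1.4 × 10^-3
Solving the quadratic: x = (−Ka1 + √(Ka1² + 4·Ka1·C₀))/2 = 2.40 × 10^-2 M
pH = −log(2.40 × 10^-2) = 1.62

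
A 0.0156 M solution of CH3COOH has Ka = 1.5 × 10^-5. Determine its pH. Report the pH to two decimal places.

pH = 3.32

CH3COOH ⇌ CH3COO- + H+
Ka = x²/(0.0156 − x) = 1.5 × 10^-5
Neglecting x in the denominator: x = √(1.5 × 10^-5 × 0.0156) = 4.84 × 10^-4 M
pH = −log(4.84 × 10^-4) = 3.32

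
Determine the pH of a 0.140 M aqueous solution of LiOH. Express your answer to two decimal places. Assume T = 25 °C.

pH = 13.15

LiOH is a strong base; [OH-] = 0.14 M.
pOH = -log(0.14) = 0.85
pH = 14.00 - 0.85 = 13.15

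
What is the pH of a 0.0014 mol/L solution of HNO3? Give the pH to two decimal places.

pH = 2.85

HNO3 is a strong acid and dissociates completely, so [H+] = 0.0014 M.
pH = -log(0.0014) = 2.85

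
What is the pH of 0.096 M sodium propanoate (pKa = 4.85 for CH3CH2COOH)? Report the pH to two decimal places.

pH = 8.92

CH3CH2COO- is the conjugate base of the weak acid CH3CH2COOH.
Ka = 10^(−4.85) = 1.41 × 10^-5
Kb = Kw/Ka = 1.0×10^-14 / 1.41 × 10^-5 = 7.09 × 10^-10
From the ICE table, Kb = [OH-]²/(0.096 − [OH-]) = 7.09 × 10^-10.
Neglecting [OH-] in the denominator: [OH-] = √(7.09 × 10^-10 × 0.096) = 8.25 × 10^-6 M
Check: 0.0086% ionized — well under 5%, approximation valid.
pOH = −log(8.25 × 10^-6) = 5.08; pH = 14.00 − 5.08 = 8.92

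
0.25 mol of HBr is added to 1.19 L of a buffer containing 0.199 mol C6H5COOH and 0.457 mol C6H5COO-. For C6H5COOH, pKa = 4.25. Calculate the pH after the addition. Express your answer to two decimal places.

pH = 3.91

After neutralization: n(C6H5COOH) = 0.449 mol, n(C6H5COO-) = 0.207 mol.
pH = pKa + log(n_C6H5COO-/n_C6H5COOH) = 4.25 + log(0.207/0.449) = 4.25 + (-0.336)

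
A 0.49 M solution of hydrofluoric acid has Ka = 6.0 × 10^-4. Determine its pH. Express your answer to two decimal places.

HF ⇌ F- + H+
Ka = x²/(0.49 − x) = 6.0 × 10^-4
Assume x ≪ 0.49: x ≈ √(6.0 × 10^-4 × 0.49) = 1.71 × 10^-2 M
(x/C₀ = 3.5% < 5%, so the approximation holds.)
pH = −log(1.71 × 10^-2) = 1.77

pH = 1.77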